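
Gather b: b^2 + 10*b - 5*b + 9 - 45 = b^2 + 5*b - 36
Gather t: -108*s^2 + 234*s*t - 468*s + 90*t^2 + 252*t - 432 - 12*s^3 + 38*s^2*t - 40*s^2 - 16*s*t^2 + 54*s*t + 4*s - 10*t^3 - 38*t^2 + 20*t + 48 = -12*s^3 - 148*s^2 - 464*s - 10*t^3 + t^2*(52 - 16*s) + t*(38*s^2 + 288*s + 272) - 384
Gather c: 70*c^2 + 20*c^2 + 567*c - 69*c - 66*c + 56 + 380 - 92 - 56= 90*c^2 + 432*c + 288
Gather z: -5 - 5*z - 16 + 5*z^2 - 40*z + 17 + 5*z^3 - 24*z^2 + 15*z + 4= 5*z^3 - 19*z^2 - 30*z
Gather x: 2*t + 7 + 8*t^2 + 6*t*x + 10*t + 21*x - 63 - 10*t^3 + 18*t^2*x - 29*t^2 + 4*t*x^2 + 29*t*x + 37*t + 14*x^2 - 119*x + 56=-10*t^3 - 21*t^2 + 49*t + x^2*(4*t + 14) + x*(18*t^2 + 35*t - 98)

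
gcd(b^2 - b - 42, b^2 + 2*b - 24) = b + 6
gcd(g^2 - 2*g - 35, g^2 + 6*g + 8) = 1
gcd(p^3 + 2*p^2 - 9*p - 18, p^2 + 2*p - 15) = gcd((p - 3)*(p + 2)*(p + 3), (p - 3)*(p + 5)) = p - 3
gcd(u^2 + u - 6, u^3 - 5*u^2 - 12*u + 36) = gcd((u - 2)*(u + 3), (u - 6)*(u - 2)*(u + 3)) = u^2 + u - 6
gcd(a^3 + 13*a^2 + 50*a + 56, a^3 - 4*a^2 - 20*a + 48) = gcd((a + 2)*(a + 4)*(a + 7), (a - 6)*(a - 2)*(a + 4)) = a + 4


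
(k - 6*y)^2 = k^2 - 12*k*y + 36*y^2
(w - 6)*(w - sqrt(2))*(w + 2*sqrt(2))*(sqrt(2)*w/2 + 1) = sqrt(2)*w^4/2 - 3*sqrt(2)*w^3 + 2*w^3 - 12*w^2 - sqrt(2)*w^2 - 4*w + 6*sqrt(2)*w + 24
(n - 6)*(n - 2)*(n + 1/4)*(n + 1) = n^4 - 27*n^3/4 + 9*n^2/4 + 13*n + 3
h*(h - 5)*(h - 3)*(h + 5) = h^4 - 3*h^3 - 25*h^2 + 75*h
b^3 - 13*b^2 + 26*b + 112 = (b - 8)*(b - 7)*(b + 2)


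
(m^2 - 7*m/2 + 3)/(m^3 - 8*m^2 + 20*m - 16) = (m - 3/2)/(m^2 - 6*m + 8)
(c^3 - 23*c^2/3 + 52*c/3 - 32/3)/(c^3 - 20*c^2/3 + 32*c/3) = (c - 1)/c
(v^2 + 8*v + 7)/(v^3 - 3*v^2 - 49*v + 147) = (v + 1)/(v^2 - 10*v + 21)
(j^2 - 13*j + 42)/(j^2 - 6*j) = (j - 7)/j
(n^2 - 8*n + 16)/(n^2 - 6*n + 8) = (n - 4)/(n - 2)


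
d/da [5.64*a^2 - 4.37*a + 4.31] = 11.28*a - 4.37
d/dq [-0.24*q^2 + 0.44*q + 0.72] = 0.44 - 0.48*q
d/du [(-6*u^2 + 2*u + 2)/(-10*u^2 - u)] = 2*(13*u^2 + 20*u + 1)/(u^2*(100*u^2 + 20*u + 1))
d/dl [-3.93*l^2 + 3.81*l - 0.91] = 3.81 - 7.86*l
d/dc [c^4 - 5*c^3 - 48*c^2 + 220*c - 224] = 4*c^3 - 15*c^2 - 96*c + 220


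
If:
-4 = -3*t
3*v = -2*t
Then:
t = 4/3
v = -8/9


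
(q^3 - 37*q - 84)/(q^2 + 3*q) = q - 3 - 28/q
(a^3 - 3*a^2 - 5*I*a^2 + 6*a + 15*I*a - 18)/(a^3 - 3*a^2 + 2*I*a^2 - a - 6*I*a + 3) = (a - 6*I)/(a + I)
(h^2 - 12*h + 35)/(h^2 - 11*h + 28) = (h - 5)/(h - 4)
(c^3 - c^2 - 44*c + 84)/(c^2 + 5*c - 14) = c - 6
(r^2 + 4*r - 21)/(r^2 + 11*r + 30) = (r^2 + 4*r - 21)/(r^2 + 11*r + 30)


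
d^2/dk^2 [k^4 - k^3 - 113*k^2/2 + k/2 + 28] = 12*k^2 - 6*k - 113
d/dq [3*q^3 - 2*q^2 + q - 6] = 9*q^2 - 4*q + 1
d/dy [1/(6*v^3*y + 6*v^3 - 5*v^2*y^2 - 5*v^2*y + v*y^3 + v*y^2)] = (-6*v^2 + 10*v*y + 5*v - 3*y^2 - 2*y)/(v*(6*v^2*y + 6*v^2 - 5*v*y^2 - 5*v*y + y^3 + y^2)^2)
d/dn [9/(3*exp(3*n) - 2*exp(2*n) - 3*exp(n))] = 9*(-9*exp(2*n) + 4*exp(n) + 3)*exp(-n)/(-3*exp(2*n) + 2*exp(n) + 3)^2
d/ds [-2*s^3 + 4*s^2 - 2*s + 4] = -6*s^2 + 8*s - 2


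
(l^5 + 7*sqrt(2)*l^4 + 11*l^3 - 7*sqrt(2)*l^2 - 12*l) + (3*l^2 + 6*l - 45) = l^5 + 7*sqrt(2)*l^4 + 11*l^3 - 7*sqrt(2)*l^2 + 3*l^2 - 6*l - 45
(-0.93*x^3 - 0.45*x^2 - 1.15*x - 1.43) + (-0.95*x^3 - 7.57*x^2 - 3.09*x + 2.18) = -1.88*x^3 - 8.02*x^2 - 4.24*x + 0.75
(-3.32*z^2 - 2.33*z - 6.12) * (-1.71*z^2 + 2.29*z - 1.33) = 5.6772*z^4 - 3.6185*z^3 + 9.5451*z^2 - 10.9159*z + 8.1396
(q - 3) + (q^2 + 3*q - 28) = q^2 + 4*q - 31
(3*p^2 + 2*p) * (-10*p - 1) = -30*p^3 - 23*p^2 - 2*p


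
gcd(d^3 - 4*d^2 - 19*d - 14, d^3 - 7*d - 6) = d^2 + 3*d + 2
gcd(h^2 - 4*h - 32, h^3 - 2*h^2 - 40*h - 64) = h^2 - 4*h - 32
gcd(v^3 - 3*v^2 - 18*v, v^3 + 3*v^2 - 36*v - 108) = v^2 - 3*v - 18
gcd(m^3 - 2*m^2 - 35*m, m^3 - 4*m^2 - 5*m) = m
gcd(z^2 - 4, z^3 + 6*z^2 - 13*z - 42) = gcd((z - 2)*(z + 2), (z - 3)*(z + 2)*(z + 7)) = z + 2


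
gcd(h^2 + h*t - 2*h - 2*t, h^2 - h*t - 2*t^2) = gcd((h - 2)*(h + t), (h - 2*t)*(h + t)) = h + t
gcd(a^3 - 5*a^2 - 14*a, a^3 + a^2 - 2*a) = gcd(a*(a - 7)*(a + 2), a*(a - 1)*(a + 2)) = a^2 + 2*a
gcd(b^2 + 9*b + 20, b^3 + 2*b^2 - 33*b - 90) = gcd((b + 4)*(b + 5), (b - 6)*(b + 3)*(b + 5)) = b + 5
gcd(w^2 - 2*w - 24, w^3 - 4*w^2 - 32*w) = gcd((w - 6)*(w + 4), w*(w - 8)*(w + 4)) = w + 4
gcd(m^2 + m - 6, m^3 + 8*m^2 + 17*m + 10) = 1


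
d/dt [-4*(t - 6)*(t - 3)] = 36 - 8*t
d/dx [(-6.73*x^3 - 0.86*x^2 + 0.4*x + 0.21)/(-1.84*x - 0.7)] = (24.7664*x^3 + 15.7154*x^2 + 1.204*x + 0.1064)/(3.3856*x^2 + 2.576*x + 0.49)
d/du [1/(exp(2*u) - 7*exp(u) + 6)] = (7 - 2*exp(u))*exp(u)/(exp(2*u) - 7*exp(u) + 6)^2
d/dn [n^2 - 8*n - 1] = 2*n - 8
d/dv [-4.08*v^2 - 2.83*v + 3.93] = -8.16*v - 2.83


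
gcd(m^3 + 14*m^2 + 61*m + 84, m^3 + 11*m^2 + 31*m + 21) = m^2 + 10*m + 21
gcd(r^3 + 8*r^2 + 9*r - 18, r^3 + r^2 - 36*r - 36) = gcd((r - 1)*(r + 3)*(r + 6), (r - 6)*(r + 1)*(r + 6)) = r + 6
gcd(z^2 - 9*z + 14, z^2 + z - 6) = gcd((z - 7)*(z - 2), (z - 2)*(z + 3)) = z - 2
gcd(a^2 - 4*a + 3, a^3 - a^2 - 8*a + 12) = 1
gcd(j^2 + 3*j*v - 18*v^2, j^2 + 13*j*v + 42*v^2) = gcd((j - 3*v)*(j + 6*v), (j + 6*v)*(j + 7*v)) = j + 6*v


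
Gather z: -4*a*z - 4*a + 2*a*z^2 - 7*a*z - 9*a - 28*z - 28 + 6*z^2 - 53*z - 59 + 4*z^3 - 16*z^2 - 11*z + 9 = -13*a + 4*z^3 + z^2*(2*a - 10) + z*(-11*a - 92) - 78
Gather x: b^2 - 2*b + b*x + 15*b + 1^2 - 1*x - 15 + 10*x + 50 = b^2 + 13*b + x*(b + 9) + 36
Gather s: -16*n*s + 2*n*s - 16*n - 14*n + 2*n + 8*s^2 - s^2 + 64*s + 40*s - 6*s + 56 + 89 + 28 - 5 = -28*n + 7*s^2 + s*(98 - 14*n) + 168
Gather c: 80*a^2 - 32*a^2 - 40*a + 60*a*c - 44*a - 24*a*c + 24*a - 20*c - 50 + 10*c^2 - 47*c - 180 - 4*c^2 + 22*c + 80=48*a^2 - 60*a + 6*c^2 + c*(36*a - 45) - 150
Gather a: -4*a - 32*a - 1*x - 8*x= -36*a - 9*x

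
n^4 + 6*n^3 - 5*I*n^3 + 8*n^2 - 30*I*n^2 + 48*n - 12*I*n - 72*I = (n + 6)*(n - 6*I)*(n - I)*(n + 2*I)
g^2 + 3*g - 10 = (g - 2)*(g + 5)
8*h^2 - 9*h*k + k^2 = (-8*h + k)*(-h + k)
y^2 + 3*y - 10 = (y - 2)*(y + 5)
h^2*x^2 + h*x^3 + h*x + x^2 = x*(h + x)*(h*x + 1)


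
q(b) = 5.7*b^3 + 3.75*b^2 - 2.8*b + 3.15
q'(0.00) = -2.80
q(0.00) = 3.15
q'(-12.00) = 2369.60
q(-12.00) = -9272.85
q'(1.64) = 55.49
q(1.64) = 33.79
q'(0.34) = 1.73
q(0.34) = 2.86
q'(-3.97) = 236.94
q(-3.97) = -283.28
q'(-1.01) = 7.07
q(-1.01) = 3.93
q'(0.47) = 4.50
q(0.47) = 3.25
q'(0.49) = 4.98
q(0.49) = 3.35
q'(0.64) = 9.00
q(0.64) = 4.39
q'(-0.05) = -3.13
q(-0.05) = 3.30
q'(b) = 17.1*b^2 + 7.5*b - 2.8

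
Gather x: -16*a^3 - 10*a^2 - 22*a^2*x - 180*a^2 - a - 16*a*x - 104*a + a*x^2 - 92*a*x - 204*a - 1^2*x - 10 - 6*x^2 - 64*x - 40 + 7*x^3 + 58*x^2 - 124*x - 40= -16*a^3 - 190*a^2 - 309*a + 7*x^3 + x^2*(a + 52) + x*(-22*a^2 - 108*a - 189) - 90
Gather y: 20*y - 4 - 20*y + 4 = 0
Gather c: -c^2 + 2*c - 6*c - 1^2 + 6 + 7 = -c^2 - 4*c + 12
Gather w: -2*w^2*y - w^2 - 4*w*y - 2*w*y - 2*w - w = w^2*(-2*y - 1) + w*(-6*y - 3)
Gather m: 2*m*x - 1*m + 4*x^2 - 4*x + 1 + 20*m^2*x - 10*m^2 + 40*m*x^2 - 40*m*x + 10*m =m^2*(20*x - 10) + m*(40*x^2 - 38*x + 9) + 4*x^2 - 4*x + 1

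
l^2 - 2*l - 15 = (l - 5)*(l + 3)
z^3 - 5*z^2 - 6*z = z*(z - 6)*(z + 1)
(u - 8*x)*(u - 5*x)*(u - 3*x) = u^3 - 16*u^2*x + 79*u*x^2 - 120*x^3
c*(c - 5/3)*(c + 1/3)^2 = c^4 - c^3 - c^2 - 5*c/27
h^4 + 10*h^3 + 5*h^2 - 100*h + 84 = (h - 2)*(h - 1)*(h + 6)*(h + 7)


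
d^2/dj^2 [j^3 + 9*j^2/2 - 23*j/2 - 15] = 6*j + 9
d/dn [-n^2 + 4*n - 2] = 4 - 2*n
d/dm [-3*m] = -3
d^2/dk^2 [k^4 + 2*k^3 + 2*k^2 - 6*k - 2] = 12*k^2 + 12*k + 4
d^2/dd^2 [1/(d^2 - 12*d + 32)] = 2*(-d^2 + 12*d + 4*(d - 6)^2 - 32)/(d^2 - 12*d + 32)^3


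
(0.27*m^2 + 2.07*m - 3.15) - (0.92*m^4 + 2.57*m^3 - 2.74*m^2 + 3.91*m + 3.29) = -0.92*m^4 - 2.57*m^3 + 3.01*m^2 - 1.84*m - 6.44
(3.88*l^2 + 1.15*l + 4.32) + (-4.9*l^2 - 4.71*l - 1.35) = -1.02*l^2 - 3.56*l + 2.97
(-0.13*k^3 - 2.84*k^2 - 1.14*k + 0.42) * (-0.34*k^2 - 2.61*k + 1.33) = 0.0442*k^5 + 1.3049*k^4 + 7.6271*k^3 - 0.944600000000001*k^2 - 2.6124*k + 0.5586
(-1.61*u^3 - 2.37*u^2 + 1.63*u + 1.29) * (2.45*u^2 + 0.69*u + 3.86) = -3.9445*u^5 - 6.9174*u^4 - 3.8564*u^3 - 4.863*u^2 + 7.1819*u + 4.9794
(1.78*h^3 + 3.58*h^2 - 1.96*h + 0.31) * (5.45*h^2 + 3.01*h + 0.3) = 9.701*h^5 + 24.8688*h^4 + 0.627800000000001*h^3 - 3.1361*h^2 + 0.3451*h + 0.093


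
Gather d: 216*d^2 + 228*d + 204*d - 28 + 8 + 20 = 216*d^2 + 432*d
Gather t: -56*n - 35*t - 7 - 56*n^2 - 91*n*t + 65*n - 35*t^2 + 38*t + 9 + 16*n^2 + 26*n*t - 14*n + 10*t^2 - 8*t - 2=-40*n^2 - 5*n - 25*t^2 + t*(-65*n - 5)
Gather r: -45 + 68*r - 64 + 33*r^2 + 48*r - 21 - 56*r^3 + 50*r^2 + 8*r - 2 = -56*r^3 + 83*r^2 + 124*r - 132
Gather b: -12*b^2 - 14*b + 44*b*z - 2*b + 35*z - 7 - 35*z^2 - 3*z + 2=-12*b^2 + b*(44*z - 16) - 35*z^2 + 32*z - 5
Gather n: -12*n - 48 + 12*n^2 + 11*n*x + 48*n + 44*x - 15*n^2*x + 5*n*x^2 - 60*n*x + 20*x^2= n^2*(12 - 15*x) + n*(5*x^2 - 49*x + 36) + 20*x^2 + 44*x - 48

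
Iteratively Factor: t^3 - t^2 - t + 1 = (t - 1)*(t^2 - 1) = (t - 1)*(t + 1)*(t - 1)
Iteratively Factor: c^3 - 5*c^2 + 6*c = (c - 3)*(c^2 - 2*c) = c*(c - 3)*(c - 2)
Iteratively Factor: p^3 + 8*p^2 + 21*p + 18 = (p + 3)*(p^2 + 5*p + 6) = (p + 2)*(p + 3)*(p + 3)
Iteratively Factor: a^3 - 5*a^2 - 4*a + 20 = (a + 2)*(a^2 - 7*a + 10) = (a - 2)*(a + 2)*(a - 5)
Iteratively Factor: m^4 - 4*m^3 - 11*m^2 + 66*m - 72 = (m + 4)*(m^3 - 8*m^2 + 21*m - 18) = (m - 2)*(m + 4)*(m^2 - 6*m + 9) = (m - 3)*(m - 2)*(m + 4)*(m - 3)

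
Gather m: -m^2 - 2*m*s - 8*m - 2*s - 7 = -m^2 + m*(-2*s - 8) - 2*s - 7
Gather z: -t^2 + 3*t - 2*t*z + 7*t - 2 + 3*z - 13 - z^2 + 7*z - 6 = -t^2 + 10*t - z^2 + z*(10 - 2*t) - 21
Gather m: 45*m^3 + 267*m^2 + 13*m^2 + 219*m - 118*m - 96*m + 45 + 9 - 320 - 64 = 45*m^3 + 280*m^2 + 5*m - 330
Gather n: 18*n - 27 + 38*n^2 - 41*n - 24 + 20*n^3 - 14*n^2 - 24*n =20*n^3 + 24*n^2 - 47*n - 51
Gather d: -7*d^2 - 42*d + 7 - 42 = -7*d^2 - 42*d - 35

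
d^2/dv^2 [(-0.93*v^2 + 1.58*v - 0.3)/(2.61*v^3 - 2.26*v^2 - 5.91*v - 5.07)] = (-12.670506*v^6 + 64.5787080000001*v^5 - 166.514346*v^4 - 54.249866*v^3 + 333.400248*v^2 - 156.484476*v - 156.578346)/(17.779581*v^9 - 46.186038*v^8 - 80.786025*v^7 + 94.009139*v^6 + 362.364687*v^5 + 154.732428*v^4 - 411.463476*v^3 - 705.535623*v^2 - 455.747877*v - 130.323843)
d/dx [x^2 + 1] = 2*x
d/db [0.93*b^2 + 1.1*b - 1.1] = 1.86*b + 1.1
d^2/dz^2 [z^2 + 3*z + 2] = 2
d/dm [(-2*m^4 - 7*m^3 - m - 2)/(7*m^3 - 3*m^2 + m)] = (-14*m^6 + 12*m^5 + 15*m^4 + 39*m^2 - 12*m + 2)/(m^2*(49*m^4 - 42*m^3 + 23*m^2 - 6*m + 1))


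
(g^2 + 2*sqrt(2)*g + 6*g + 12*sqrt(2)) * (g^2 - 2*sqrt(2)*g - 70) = g^4 + 6*g^3 - 78*g^2 - 468*g - 140*sqrt(2)*g - 840*sqrt(2)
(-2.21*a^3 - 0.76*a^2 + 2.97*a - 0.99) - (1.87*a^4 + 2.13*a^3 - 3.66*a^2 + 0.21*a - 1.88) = -1.87*a^4 - 4.34*a^3 + 2.9*a^2 + 2.76*a + 0.89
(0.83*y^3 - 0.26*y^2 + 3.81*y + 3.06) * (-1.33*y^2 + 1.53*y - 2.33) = -1.1039*y^5 + 1.6157*y^4 - 7.399*y^3 + 2.3653*y^2 - 4.1955*y - 7.1298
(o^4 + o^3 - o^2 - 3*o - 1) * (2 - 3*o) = -3*o^5 - o^4 + 5*o^3 + 7*o^2 - 3*o - 2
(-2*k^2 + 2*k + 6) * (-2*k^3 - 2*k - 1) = 4*k^5 - 4*k^4 - 8*k^3 - 2*k^2 - 14*k - 6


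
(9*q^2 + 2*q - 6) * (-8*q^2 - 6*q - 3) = -72*q^4 - 70*q^3 + 9*q^2 + 30*q + 18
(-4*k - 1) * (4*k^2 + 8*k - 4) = -16*k^3 - 36*k^2 + 8*k + 4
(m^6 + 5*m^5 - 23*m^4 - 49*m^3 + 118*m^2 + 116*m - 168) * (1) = m^6 + 5*m^5 - 23*m^4 - 49*m^3 + 118*m^2 + 116*m - 168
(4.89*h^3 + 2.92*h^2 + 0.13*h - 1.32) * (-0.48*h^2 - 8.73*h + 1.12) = -2.3472*h^5 - 44.0913*h^4 - 20.0772*h^3 + 2.7691*h^2 + 11.6692*h - 1.4784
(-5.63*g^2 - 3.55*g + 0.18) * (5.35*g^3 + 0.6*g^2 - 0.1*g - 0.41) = -30.1205*g^5 - 22.3705*g^4 - 0.604*g^3 + 2.7713*g^2 + 1.4375*g - 0.0738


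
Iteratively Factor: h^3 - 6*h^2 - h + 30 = (h - 5)*(h^2 - h - 6) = (h - 5)*(h + 2)*(h - 3)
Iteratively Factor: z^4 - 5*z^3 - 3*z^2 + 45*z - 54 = (z - 2)*(z^3 - 3*z^2 - 9*z + 27) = (z - 3)*(z - 2)*(z^2 - 9) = (z - 3)^2*(z - 2)*(z + 3)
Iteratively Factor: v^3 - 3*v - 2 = (v + 1)*(v^2 - v - 2) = (v - 2)*(v + 1)*(v + 1)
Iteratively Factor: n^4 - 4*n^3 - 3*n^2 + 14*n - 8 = (n - 4)*(n^3 - 3*n + 2) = (n - 4)*(n - 1)*(n^2 + n - 2) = (n - 4)*(n - 1)*(n + 2)*(n - 1)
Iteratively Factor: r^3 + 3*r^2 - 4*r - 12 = (r + 2)*(r^2 + r - 6) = (r - 2)*(r + 2)*(r + 3)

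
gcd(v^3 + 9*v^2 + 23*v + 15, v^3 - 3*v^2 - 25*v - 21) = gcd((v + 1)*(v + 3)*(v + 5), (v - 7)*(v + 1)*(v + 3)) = v^2 + 4*v + 3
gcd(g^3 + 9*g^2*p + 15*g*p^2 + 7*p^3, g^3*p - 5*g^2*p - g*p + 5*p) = 1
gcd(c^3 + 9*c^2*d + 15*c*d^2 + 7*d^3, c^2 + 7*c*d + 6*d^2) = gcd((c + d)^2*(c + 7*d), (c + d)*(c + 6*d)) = c + d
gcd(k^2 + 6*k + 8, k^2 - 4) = k + 2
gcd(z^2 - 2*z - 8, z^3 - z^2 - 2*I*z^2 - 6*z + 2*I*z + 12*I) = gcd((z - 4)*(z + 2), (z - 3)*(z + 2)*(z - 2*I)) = z + 2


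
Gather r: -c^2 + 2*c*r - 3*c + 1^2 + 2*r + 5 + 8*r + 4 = -c^2 - 3*c + r*(2*c + 10) + 10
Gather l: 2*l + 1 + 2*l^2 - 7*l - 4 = 2*l^2 - 5*l - 3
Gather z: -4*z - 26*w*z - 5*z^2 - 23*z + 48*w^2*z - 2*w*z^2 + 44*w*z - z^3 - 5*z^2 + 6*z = -z^3 + z^2*(-2*w - 10) + z*(48*w^2 + 18*w - 21)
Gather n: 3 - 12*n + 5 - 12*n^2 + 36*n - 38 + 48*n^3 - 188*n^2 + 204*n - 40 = 48*n^3 - 200*n^2 + 228*n - 70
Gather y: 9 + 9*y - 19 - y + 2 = 8*y - 8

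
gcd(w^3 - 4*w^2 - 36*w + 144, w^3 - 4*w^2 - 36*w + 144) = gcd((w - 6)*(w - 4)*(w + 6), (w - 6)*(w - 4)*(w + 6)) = w^3 - 4*w^2 - 36*w + 144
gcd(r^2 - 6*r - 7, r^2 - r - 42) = r - 7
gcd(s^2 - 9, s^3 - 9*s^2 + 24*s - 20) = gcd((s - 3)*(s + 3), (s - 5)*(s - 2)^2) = 1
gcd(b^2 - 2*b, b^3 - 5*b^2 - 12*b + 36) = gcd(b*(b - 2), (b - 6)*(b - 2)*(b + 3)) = b - 2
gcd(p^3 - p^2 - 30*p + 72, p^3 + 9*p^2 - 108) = p^2 + 3*p - 18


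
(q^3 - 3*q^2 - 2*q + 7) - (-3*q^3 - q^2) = 4*q^3 - 2*q^2 - 2*q + 7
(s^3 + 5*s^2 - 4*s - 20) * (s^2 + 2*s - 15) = s^5 + 7*s^4 - 9*s^3 - 103*s^2 + 20*s + 300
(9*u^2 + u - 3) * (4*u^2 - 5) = 36*u^4 + 4*u^3 - 57*u^2 - 5*u + 15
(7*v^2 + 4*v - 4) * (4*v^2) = 28*v^4 + 16*v^3 - 16*v^2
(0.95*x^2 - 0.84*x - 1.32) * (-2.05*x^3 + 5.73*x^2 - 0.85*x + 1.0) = -1.9475*x^5 + 7.1655*x^4 - 2.9147*x^3 - 5.8996*x^2 + 0.282*x - 1.32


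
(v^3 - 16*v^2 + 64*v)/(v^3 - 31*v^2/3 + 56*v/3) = 3*(v - 8)/(3*v - 7)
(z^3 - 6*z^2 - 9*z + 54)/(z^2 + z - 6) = (z^2 - 9*z + 18)/(z - 2)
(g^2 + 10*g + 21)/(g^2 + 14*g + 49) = (g + 3)/(g + 7)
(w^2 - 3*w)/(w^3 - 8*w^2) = (w - 3)/(w*(w - 8))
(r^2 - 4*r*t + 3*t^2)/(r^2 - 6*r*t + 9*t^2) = (r - t)/(r - 3*t)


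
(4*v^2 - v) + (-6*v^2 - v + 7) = -2*v^2 - 2*v + 7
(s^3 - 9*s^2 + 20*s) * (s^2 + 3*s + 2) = s^5 - 6*s^4 - 5*s^3 + 42*s^2 + 40*s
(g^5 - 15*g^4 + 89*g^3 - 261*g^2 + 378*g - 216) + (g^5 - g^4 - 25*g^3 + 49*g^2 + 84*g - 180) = 2*g^5 - 16*g^4 + 64*g^3 - 212*g^2 + 462*g - 396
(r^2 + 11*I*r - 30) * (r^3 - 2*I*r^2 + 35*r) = r^5 + 9*I*r^4 + 27*r^3 + 445*I*r^2 - 1050*r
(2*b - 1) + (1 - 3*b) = -b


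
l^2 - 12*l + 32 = (l - 8)*(l - 4)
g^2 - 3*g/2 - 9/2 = (g - 3)*(g + 3/2)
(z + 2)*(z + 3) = z^2 + 5*z + 6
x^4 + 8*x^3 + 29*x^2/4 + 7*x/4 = x*(x + 1/2)^2*(x + 7)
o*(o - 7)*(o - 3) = o^3 - 10*o^2 + 21*o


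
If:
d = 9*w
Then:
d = 9*w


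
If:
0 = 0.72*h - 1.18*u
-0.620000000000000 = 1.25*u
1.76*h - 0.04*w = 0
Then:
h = -0.81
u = -0.50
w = -35.77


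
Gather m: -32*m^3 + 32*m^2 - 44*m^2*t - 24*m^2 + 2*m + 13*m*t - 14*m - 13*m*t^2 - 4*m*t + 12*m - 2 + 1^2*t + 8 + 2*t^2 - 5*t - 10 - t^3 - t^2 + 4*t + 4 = -32*m^3 + m^2*(8 - 44*t) + m*(-13*t^2 + 9*t) - t^3 + t^2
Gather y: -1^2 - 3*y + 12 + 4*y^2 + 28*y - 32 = 4*y^2 + 25*y - 21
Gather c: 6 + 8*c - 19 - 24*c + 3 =-16*c - 10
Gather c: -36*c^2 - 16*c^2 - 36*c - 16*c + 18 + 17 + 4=-52*c^2 - 52*c + 39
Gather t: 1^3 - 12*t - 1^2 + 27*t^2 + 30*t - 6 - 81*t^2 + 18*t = -54*t^2 + 36*t - 6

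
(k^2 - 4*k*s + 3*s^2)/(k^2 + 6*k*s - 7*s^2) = (k - 3*s)/(k + 7*s)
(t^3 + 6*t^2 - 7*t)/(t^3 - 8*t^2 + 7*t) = (t + 7)/(t - 7)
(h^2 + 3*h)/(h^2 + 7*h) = (h + 3)/(h + 7)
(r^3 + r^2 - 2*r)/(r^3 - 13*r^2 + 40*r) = (r^2 + r - 2)/(r^2 - 13*r + 40)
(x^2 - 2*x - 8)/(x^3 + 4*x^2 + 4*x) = (x - 4)/(x*(x + 2))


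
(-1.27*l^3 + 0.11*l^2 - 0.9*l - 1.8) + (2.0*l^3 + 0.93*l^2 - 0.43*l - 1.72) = 0.73*l^3 + 1.04*l^2 - 1.33*l - 3.52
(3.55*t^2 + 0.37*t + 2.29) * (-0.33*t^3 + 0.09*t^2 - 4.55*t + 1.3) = -1.1715*t^5 + 0.1974*t^4 - 16.8749*t^3 + 3.1376*t^2 - 9.9385*t + 2.977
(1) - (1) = 0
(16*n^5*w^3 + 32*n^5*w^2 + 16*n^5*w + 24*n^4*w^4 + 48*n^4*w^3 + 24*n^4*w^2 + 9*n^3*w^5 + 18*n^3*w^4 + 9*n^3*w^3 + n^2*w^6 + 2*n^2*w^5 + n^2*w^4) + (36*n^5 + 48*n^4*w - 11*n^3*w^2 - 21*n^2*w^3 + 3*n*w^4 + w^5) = 16*n^5*w^3 + 32*n^5*w^2 + 16*n^5*w + 36*n^5 + 24*n^4*w^4 + 48*n^4*w^3 + 24*n^4*w^2 + 48*n^4*w + 9*n^3*w^5 + 18*n^3*w^4 + 9*n^3*w^3 - 11*n^3*w^2 + n^2*w^6 + 2*n^2*w^5 + n^2*w^4 - 21*n^2*w^3 + 3*n*w^4 + w^5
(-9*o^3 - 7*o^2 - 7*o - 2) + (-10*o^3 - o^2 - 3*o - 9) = -19*o^3 - 8*o^2 - 10*o - 11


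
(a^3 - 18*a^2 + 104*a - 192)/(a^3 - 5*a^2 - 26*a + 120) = (a - 8)/(a + 5)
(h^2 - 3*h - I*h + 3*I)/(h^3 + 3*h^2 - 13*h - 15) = (h - I)/(h^2 + 6*h + 5)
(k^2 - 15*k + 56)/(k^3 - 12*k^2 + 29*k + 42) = (k - 8)/(k^2 - 5*k - 6)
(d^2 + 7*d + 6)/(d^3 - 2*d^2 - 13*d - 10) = (d + 6)/(d^2 - 3*d - 10)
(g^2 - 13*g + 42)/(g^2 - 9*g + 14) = (g - 6)/(g - 2)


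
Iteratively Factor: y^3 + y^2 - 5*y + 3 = (y + 3)*(y^2 - 2*y + 1) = (y - 1)*(y + 3)*(y - 1)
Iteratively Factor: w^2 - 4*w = (w)*(w - 4)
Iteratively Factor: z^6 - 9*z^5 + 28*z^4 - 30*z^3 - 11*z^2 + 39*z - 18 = (z - 1)*(z^5 - 8*z^4 + 20*z^3 - 10*z^2 - 21*z + 18) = (z - 3)*(z - 1)*(z^4 - 5*z^3 + 5*z^2 + 5*z - 6) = (z - 3)*(z - 1)*(z + 1)*(z^3 - 6*z^2 + 11*z - 6) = (z - 3)^2*(z - 1)*(z + 1)*(z^2 - 3*z + 2) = (z - 3)^2*(z - 1)^2*(z + 1)*(z - 2)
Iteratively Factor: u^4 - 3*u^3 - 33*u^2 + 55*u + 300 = (u + 3)*(u^3 - 6*u^2 - 15*u + 100) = (u + 3)*(u + 4)*(u^2 - 10*u + 25) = (u - 5)*(u + 3)*(u + 4)*(u - 5)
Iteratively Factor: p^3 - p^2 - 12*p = (p + 3)*(p^2 - 4*p) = p*(p + 3)*(p - 4)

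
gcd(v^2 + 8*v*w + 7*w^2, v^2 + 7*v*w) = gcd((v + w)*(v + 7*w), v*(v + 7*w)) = v + 7*w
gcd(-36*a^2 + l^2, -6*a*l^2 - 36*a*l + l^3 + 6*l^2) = 6*a - l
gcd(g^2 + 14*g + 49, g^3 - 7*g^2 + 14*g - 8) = 1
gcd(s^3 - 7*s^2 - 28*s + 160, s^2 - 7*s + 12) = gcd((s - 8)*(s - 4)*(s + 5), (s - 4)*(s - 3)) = s - 4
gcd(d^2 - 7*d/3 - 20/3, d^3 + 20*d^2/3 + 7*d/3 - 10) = d + 5/3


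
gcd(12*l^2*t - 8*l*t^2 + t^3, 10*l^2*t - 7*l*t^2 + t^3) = -2*l*t + t^2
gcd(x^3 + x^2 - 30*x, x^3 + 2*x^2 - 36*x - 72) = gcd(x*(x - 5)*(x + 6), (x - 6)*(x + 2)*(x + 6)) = x + 6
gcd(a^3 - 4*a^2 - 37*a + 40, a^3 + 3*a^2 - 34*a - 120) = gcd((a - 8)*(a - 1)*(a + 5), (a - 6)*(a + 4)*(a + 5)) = a + 5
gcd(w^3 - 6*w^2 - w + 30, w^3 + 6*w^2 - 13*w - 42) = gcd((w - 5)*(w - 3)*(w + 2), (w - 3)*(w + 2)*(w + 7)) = w^2 - w - 6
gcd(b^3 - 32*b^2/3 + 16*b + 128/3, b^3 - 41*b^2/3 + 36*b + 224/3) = b^2 - 20*b/3 - 32/3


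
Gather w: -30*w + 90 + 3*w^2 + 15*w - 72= 3*w^2 - 15*w + 18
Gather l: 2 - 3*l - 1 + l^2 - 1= l^2 - 3*l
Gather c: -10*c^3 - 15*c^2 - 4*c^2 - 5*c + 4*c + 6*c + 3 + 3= -10*c^3 - 19*c^2 + 5*c + 6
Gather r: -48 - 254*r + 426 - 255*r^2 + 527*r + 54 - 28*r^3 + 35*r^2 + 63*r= -28*r^3 - 220*r^2 + 336*r + 432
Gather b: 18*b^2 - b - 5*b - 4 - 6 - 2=18*b^2 - 6*b - 12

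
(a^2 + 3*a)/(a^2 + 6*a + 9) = a/(a + 3)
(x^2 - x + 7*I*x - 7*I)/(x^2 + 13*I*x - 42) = (x - 1)/(x + 6*I)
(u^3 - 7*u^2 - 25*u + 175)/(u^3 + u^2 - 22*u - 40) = (u^2 - 2*u - 35)/(u^2 + 6*u + 8)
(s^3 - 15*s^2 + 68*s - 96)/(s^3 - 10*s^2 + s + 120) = (s^2 - 7*s + 12)/(s^2 - 2*s - 15)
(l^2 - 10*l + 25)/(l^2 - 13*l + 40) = (l - 5)/(l - 8)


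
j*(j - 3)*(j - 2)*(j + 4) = j^4 - j^3 - 14*j^2 + 24*j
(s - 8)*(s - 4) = s^2 - 12*s + 32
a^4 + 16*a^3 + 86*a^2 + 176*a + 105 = (a + 1)*(a + 3)*(a + 5)*(a + 7)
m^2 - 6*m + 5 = (m - 5)*(m - 1)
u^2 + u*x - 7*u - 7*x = (u - 7)*(u + x)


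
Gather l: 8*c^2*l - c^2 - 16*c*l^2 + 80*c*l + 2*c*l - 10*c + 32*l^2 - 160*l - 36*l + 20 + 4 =-c^2 - 10*c + l^2*(32 - 16*c) + l*(8*c^2 + 82*c - 196) + 24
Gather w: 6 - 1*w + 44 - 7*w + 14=64 - 8*w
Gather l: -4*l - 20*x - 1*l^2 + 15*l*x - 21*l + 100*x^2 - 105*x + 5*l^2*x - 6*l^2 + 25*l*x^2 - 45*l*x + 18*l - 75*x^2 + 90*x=l^2*(5*x - 7) + l*(25*x^2 - 30*x - 7) + 25*x^2 - 35*x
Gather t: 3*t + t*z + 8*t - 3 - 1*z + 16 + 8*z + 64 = t*(z + 11) + 7*z + 77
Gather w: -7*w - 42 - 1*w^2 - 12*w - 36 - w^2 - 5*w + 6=-2*w^2 - 24*w - 72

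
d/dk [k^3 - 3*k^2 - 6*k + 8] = 3*k^2 - 6*k - 6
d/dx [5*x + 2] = 5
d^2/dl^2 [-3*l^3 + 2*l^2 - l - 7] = 4 - 18*l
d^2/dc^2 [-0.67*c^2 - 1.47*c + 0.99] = -1.34000000000000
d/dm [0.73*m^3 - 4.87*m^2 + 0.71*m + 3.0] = 2.19*m^2 - 9.74*m + 0.71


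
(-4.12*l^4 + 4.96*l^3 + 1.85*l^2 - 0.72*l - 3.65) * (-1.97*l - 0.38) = 8.1164*l^5 - 8.2056*l^4 - 5.5293*l^3 + 0.7154*l^2 + 7.4641*l + 1.387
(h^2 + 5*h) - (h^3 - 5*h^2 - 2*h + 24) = -h^3 + 6*h^2 + 7*h - 24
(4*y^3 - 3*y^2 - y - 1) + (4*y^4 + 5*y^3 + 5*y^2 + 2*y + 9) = 4*y^4 + 9*y^3 + 2*y^2 + y + 8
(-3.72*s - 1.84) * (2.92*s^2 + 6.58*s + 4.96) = -10.8624*s^3 - 29.8504*s^2 - 30.5584*s - 9.1264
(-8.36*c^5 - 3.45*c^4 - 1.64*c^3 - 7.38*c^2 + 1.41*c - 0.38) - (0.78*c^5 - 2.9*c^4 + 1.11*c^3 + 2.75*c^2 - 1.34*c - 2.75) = -9.14*c^5 - 0.55*c^4 - 2.75*c^3 - 10.13*c^2 + 2.75*c + 2.37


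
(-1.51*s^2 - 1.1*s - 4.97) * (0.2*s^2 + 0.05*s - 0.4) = -0.302*s^4 - 0.2955*s^3 - 0.445*s^2 + 0.1915*s + 1.988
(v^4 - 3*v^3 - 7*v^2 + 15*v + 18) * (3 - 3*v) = -3*v^5 + 12*v^4 + 12*v^3 - 66*v^2 - 9*v + 54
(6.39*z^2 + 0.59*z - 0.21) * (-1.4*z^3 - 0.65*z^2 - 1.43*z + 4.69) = -8.946*z^5 - 4.9795*z^4 - 9.2272*z^3 + 29.2619*z^2 + 3.0674*z - 0.9849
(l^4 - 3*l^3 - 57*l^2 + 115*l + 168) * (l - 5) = l^5 - 8*l^4 - 42*l^3 + 400*l^2 - 407*l - 840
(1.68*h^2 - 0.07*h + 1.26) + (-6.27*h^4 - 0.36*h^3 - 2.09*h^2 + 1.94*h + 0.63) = -6.27*h^4 - 0.36*h^3 - 0.41*h^2 + 1.87*h + 1.89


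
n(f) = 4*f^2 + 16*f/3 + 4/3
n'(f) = 8*f + 16/3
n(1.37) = 16.15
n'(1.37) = 16.29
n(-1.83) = 4.97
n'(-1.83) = -9.31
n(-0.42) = -0.20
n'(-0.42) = 1.97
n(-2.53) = 13.44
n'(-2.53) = -14.91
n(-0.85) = -0.31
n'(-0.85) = -1.47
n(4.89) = 123.06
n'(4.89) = 44.45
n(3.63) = 73.40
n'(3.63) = 34.37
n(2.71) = 45.16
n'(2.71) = 27.01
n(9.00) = 373.33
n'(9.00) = 77.33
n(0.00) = 1.33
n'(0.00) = 5.33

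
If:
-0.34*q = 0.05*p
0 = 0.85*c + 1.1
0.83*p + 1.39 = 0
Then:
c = -1.29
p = -1.67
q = 0.25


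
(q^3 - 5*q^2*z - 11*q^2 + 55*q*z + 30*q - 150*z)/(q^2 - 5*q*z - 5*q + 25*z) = q - 6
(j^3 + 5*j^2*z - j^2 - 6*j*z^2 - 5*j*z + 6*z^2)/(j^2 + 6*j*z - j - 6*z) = j - z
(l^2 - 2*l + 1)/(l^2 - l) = (l - 1)/l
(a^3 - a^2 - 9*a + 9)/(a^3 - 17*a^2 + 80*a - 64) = (a^2 - 9)/(a^2 - 16*a + 64)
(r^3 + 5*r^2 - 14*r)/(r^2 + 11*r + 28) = r*(r - 2)/(r + 4)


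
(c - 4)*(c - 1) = c^2 - 5*c + 4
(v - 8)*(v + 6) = v^2 - 2*v - 48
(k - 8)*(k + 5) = k^2 - 3*k - 40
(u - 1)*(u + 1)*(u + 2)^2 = u^4 + 4*u^3 + 3*u^2 - 4*u - 4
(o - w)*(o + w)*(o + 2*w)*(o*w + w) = o^4*w + 2*o^3*w^2 + o^3*w - o^2*w^3 + 2*o^2*w^2 - 2*o*w^4 - o*w^3 - 2*w^4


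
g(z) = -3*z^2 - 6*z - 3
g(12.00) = -507.00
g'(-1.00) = 0.00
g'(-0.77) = -1.38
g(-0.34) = -1.31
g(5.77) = -137.50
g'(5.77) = -40.62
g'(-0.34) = -3.96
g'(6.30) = -43.80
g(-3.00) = -12.00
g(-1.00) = 0.00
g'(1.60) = -15.60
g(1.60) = -20.28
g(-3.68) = -21.55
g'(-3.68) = 16.08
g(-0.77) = -0.16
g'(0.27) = -7.62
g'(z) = -6*z - 6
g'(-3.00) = 12.00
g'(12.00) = -78.00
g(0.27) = -4.84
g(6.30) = -159.87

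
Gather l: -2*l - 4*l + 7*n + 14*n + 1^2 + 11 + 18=-6*l + 21*n + 30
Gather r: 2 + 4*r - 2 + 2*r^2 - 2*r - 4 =2*r^2 + 2*r - 4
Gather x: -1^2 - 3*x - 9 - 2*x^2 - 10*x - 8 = -2*x^2 - 13*x - 18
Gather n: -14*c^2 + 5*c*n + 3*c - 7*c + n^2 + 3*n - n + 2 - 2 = -14*c^2 - 4*c + n^2 + n*(5*c + 2)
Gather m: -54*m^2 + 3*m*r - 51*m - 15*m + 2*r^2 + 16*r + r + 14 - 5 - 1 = -54*m^2 + m*(3*r - 66) + 2*r^2 + 17*r + 8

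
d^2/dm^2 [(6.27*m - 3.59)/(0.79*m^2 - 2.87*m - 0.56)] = ((41.662 - 29.7198*m)*(-0.79*m^2 + 2.87*m + 0.56) - (1.58*m - 2.87)*(3.16*m - 5.74)*(6.27*m - 3.59))/(-0.79*m^2 + 2.87*m + 0.56)^3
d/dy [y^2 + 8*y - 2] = 2*y + 8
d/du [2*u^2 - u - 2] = 4*u - 1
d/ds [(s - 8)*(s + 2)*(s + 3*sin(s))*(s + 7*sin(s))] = (s - 8)*(s + 2)*(s + 3*sin(s))*(7*cos(s) + 1) + (s - 8)*(s + 2)*(s + 7*sin(s))*(3*cos(s) + 1) + (s - 8)*(s + 3*sin(s))*(s + 7*sin(s)) + (s + 2)*(s + 3*sin(s))*(s + 7*sin(s))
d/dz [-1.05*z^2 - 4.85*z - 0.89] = -2.1*z - 4.85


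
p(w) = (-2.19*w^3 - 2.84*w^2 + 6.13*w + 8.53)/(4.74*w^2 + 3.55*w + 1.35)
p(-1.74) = 0.08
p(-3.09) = 0.76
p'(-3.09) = -0.55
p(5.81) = -2.64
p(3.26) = -1.23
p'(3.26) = -0.63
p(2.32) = -0.57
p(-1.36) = 0.08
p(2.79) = -0.91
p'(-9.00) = -0.48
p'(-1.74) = -0.29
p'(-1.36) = 0.47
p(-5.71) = 2.13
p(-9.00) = 3.74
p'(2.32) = -0.80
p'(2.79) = -0.69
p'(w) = (-9.48*w - 3.55)*(-2.19*w^3 - 2.84*w^2 + 6.13*w + 8.53)/(4.74*w^2 + 3.55*w + 1.35)^2 + (-6.57*w^2 - 5.68*w + 6.13)/(4.74*w^2 + 3.55*w + 1.35)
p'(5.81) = -0.51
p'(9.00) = -0.48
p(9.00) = -4.23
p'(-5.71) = -0.50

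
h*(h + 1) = h^2 + h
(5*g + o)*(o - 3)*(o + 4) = 5*g*o^2 + 5*g*o - 60*g + o^3 + o^2 - 12*o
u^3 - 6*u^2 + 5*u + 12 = (u - 4)*(u - 3)*(u + 1)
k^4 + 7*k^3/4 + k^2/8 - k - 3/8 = (k - 3/4)*(k + 1/2)*(k + 1)^2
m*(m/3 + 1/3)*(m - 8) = m^3/3 - 7*m^2/3 - 8*m/3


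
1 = 1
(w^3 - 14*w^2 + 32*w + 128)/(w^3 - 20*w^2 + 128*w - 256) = (w + 2)/(w - 4)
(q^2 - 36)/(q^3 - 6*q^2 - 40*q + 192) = (q - 6)/(q^2 - 12*q + 32)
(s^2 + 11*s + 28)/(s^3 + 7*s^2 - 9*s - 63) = (s + 4)/(s^2 - 9)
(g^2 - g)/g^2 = (g - 1)/g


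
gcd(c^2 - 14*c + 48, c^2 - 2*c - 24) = c - 6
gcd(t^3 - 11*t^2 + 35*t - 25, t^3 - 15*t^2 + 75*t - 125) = t^2 - 10*t + 25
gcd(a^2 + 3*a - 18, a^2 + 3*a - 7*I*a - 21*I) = 1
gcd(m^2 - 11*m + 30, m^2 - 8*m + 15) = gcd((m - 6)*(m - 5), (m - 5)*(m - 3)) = m - 5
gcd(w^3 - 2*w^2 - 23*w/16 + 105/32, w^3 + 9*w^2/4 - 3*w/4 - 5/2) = w + 5/4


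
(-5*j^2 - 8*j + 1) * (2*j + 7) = -10*j^3 - 51*j^2 - 54*j + 7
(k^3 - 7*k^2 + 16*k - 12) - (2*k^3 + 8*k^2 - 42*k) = -k^3 - 15*k^2 + 58*k - 12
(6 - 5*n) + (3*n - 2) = 4 - 2*n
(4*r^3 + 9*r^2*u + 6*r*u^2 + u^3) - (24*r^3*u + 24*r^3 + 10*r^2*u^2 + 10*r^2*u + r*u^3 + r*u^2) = -24*r^3*u - 20*r^3 - 10*r^2*u^2 - r^2*u - r*u^3 + 5*r*u^2 + u^3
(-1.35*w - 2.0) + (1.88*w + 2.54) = 0.53*w + 0.54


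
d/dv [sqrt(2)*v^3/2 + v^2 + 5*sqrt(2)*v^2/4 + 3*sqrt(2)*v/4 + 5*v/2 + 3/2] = 3*sqrt(2)*v^2/2 + 2*v + 5*sqrt(2)*v/2 + 3*sqrt(2)/4 + 5/2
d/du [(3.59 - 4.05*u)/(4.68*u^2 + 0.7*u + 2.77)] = (18.954*u^2 - 33.6024*u - 13.7315)/(21.9024*u^4 + 6.552*u^3 + 26.4172*u^2 + 3.878*u + 7.6729)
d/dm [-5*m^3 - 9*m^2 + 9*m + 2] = -15*m^2 - 18*m + 9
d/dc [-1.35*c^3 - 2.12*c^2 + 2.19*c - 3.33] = -4.05*c^2 - 4.24*c + 2.19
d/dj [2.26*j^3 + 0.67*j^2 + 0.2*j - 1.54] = 6.78*j^2 + 1.34*j + 0.2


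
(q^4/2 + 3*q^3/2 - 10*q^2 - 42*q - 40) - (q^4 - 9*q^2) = -q^4/2 + 3*q^3/2 - q^2 - 42*q - 40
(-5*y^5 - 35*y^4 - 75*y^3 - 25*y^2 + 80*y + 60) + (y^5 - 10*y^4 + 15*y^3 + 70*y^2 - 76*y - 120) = -4*y^5 - 45*y^4 - 60*y^3 + 45*y^2 + 4*y - 60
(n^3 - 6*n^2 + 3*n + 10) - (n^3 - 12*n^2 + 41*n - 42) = 6*n^2 - 38*n + 52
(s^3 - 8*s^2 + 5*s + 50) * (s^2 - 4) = s^5 - 8*s^4 + s^3 + 82*s^2 - 20*s - 200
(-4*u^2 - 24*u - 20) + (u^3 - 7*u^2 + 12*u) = u^3 - 11*u^2 - 12*u - 20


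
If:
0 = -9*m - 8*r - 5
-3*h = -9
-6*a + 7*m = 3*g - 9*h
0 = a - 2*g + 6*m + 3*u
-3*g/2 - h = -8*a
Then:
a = 510/193 - 63*u/193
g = 2334/193 - 336*u/193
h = 3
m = 693/193 - 198*u/193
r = 891*u/772 - 3601/772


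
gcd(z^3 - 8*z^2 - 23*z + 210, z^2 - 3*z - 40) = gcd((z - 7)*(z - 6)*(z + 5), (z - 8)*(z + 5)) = z + 5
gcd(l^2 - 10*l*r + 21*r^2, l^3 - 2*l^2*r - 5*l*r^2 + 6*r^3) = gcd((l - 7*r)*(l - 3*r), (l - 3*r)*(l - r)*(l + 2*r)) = -l + 3*r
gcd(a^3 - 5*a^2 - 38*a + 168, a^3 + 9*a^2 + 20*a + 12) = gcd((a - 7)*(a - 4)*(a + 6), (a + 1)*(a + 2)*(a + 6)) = a + 6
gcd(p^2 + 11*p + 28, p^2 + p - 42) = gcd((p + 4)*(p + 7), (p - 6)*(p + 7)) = p + 7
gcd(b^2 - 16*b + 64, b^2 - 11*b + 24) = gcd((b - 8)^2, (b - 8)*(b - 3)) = b - 8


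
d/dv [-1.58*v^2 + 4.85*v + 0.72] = 4.85 - 3.16*v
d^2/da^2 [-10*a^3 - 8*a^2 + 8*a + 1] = -60*a - 16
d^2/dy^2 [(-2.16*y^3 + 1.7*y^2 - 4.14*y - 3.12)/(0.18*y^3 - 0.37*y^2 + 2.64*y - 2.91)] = (-2.22044604925031e-16*y^7 - 0.177552*y^6 + 5.353776*y^5 - 17.982648*y^4 - 3.54397199999998*y^3 + 51.100668*y^2 - 74.521188*y - 71.590428)/(0.005832*y^9 - 0.035964*y^8 + 0.330534*y^7 - 1.388449*y^6 + 6.010668*y^5 - 17.228385*y^4 + 40.027446*y^3 - 70.244199*y^2 + 67.067352*y - 24.642171)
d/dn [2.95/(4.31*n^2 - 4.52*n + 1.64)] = (13.334 - 25.429*n)/(4.31*n^2 - 4.52*n + 1.64)^2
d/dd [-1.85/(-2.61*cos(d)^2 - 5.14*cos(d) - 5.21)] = (9.657*cos(d) + 9.509)*sin(d)/(2.61*cos(d)^2 + 5.14*cos(d) + 5.21)^2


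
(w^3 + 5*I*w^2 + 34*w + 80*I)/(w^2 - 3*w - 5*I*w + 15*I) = (w^2 + 10*I*w - 16)/(w - 3)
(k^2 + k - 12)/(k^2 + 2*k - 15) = (k + 4)/(k + 5)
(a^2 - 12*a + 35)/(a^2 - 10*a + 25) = (a - 7)/(a - 5)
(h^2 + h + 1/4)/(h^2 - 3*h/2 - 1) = (h + 1/2)/(h - 2)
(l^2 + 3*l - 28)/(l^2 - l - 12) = (l + 7)/(l + 3)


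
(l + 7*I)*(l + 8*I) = l^2 + 15*I*l - 56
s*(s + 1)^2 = s^3 + 2*s^2 + s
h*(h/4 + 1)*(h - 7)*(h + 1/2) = h^4/4 - 5*h^3/8 - 59*h^2/8 - 7*h/2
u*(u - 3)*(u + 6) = u^3 + 3*u^2 - 18*u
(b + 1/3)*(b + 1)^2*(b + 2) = b^4 + 13*b^3/3 + 19*b^2/3 + 11*b/3 + 2/3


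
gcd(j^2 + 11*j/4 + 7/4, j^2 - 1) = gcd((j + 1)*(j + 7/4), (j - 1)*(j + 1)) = j + 1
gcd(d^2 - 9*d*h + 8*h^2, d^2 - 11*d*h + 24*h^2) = d - 8*h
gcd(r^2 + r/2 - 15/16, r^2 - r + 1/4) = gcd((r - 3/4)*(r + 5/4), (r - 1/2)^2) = 1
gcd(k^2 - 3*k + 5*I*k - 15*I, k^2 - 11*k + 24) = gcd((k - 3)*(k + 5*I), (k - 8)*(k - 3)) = k - 3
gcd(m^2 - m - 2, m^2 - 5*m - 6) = m + 1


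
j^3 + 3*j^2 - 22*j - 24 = (j - 4)*(j + 1)*(j + 6)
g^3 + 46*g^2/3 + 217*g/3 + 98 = (g + 7/3)*(g + 6)*(g + 7)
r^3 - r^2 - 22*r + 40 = (r - 4)*(r - 2)*(r + 5)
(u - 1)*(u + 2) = u^2 + u - 2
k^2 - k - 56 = (k - 8)*(k + 7)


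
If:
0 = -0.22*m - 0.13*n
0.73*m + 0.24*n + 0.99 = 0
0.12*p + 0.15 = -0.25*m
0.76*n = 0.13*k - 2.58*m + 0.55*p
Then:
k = -52.08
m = -3.06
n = 5.17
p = 5.12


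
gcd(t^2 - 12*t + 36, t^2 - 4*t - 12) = t - 6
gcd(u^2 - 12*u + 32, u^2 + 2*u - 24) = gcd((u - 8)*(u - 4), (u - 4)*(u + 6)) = u - 4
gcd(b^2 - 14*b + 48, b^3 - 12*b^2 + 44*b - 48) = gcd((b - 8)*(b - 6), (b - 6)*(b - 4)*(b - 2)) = b - 6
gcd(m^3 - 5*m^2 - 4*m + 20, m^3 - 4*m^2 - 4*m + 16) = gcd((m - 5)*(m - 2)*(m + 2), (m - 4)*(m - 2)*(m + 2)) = m^2 - 4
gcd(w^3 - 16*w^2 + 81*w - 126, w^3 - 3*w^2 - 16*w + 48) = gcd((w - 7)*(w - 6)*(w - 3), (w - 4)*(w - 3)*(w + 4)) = w - 3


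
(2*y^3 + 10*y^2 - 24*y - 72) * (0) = 0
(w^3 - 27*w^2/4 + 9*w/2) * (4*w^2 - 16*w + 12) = 4*w^5 - 43*w^4 + 138*w^3 - 153*w^2 + 54*w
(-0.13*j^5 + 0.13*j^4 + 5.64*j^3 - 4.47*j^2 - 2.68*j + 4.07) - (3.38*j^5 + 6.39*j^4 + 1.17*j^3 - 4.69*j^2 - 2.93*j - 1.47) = -3.51*j^5 - 6.26*j^4 + 4.47*j^3 + 0.220000000000001*j^2 + 0.25*j + 5.54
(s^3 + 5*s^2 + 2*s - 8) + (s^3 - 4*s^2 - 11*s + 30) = 2*s^3 + s^2 - 9*s + 22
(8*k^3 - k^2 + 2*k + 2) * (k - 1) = 8*k^4 - 9*k^3 + 3*k^2 - 2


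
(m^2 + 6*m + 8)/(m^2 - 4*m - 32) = (m + 2)/(m - 8)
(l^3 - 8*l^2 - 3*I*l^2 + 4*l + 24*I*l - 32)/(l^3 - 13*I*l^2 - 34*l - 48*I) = (l^2 - 4*l*(2 + I) + 32*I)/(l^2 - 14*I*l - 48)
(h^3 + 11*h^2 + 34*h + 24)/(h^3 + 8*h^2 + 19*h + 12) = (h + 6)/(h + 3)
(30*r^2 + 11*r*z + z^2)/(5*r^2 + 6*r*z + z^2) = (6*r + z)/(r + z)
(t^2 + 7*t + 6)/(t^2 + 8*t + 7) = (t + 6)/(t + 7)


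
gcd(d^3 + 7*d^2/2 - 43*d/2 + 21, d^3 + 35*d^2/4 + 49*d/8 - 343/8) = d + 7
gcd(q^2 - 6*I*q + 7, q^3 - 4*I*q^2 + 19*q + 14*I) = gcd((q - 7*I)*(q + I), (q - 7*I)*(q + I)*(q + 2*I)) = q^2 - 6*I*q + 7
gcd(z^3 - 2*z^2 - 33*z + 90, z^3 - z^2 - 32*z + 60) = z^2 + z - 30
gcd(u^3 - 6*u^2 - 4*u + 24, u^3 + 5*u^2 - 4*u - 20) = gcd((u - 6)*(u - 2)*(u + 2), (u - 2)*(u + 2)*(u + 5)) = u^2 - 4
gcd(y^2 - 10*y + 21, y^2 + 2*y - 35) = 1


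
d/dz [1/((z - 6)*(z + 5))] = (1 - 2*z)/(z^4 - 2*z^3 - 59*z^2 + 60*z + 900)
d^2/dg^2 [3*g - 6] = 0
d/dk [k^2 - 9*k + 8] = 2*k - 9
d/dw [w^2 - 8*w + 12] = 2*w - 8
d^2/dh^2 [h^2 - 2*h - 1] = 2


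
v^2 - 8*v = v*(v - 8)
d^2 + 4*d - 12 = (d - 2)*(d + 6)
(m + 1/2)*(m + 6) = m^2 + 13*m/2 + 3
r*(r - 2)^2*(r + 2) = r^4 - 2*r^3 - 4*r^2 + 8*r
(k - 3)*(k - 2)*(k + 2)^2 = k^4 - k^3 - 10*k^2 + 4*k + 24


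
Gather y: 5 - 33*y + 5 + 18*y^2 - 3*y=18*y^2 - 36*y + 10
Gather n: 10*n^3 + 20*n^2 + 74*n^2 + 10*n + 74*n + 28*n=10*n^3 + 94*n^2 + 112*n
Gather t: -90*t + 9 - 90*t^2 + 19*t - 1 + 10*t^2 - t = -80*t^2 - 72*t + 8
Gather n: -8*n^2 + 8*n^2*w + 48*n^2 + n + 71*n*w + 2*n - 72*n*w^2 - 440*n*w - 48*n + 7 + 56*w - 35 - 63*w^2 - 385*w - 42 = n^2*(8*w + 40) + n*(-72*w^2 - 369*w - 45) - 63*w^2 - 329*w - 70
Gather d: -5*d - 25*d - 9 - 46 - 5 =-30*d - 60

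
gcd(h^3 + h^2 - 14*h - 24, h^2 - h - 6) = h + 2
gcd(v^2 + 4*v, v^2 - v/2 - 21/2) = 1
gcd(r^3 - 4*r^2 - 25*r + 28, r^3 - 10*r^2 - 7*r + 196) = r^2 - 3*r - 28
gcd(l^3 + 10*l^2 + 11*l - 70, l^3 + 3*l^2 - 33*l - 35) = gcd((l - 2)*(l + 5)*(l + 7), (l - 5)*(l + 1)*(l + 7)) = l + 7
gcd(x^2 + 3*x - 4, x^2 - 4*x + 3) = x - 1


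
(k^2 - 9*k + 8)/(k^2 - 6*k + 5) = (k - 8)/(k - 5)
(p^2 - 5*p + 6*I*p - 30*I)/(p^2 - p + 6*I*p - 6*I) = (p - 5)/(p - 1)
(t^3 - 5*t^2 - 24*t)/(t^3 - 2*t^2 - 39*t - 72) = t/(t + 3)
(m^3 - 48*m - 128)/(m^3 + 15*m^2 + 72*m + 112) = (m - 8)/(m + 7)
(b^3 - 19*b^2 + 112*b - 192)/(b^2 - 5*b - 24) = (b^2 - 11*b + 24)/(b + 3)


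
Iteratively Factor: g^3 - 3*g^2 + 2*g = (g - 1)*(g^2 - 2*g) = (g - 2)*(g - 1)*(g)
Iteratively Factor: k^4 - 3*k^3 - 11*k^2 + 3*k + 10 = (k + 2)*(k^3 - 5*k^2 - k + 5) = (k + 1)*(k + 2)*(k^2 - 6*k + 5) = (k - 5)*(k + 1)*(k + 2)*(k - 1)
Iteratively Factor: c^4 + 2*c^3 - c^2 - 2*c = (c + 2)*(c^3 - c) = (c - 1)*(c + 2)*(c^2 + c) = c*(c - 1)*(c + 2)*(c + 1)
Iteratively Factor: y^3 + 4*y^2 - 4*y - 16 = (y + 2)*(y^2 + 2*y - 8) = (y + 2)*(y + 4)*(y - 2)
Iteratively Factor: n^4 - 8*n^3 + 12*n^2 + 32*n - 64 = (n + 2)*(n^3 - 10*n^2 + 32*n - 32) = (n - 4)*(n + 2)*(n^2 - 6*n + 8) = (n - 4)*(n - 2)*(n + 2)*(n - 4)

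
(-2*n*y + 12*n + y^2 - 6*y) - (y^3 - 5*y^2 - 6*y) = -2*n*y + 12*n - y^3 + 6*y^2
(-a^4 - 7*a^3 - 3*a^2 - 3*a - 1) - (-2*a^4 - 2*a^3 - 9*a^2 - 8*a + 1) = a^4 - 5*a^3 + 6*a^2 + 5*a - 2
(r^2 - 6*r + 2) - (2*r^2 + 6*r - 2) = -r^2 - 12*r + 4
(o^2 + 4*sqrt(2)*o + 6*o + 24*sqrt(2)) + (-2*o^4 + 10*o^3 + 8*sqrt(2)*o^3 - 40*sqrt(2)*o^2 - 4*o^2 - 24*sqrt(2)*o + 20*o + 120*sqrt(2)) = -2*o^4 + 10*o^3 + 8*sqrt(2)*o^3 - 40*sqrt(2)*o^2 - 3*o^2 - 20*sqrt(2)*o + 26*o + 144*sqrt(2)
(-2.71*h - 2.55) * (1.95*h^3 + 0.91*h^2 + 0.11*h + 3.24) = -5.2845*h^4 - 7.4386*h^3 - 2.6186*h^2 - 9.0609*h - 8.262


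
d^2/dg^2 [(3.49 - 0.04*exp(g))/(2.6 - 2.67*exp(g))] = (1.11022302462516e-16*exp(2*g) - 24.602181*exp(g) - 23.95718)*exp(g)/(19.034163*exp(3*g) - 55.60542*exp(2*g) + 54.1476*exp(g) - 17.576)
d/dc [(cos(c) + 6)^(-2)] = 2*sin(c)/(cos(c) + 6)^3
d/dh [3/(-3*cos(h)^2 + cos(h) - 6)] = 3*(1 - 6*cos(h))*sin(h)/(3*sin(h)^2 + cos(h) - 9)^2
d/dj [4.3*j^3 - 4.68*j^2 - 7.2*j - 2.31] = 12.9*j^2 - 9.36*j - 7.2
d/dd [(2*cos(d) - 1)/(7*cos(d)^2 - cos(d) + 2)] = (-14*sin(d)^2 - 14*cos(d) + 11)*sin(d)/(7*sin(d)^2 + cos(d) - 9)^2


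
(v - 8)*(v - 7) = v^2 - 15*v + 56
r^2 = r^2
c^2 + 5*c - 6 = (c - 1)*(c + 6)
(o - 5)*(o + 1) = o^2 - 4*o - 5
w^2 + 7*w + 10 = (w + 2)*(w + 5)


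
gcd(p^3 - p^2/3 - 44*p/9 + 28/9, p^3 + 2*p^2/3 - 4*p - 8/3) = p - 2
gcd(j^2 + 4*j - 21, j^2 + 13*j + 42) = j + 7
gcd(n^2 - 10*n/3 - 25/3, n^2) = 1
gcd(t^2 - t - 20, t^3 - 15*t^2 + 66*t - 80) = t - 5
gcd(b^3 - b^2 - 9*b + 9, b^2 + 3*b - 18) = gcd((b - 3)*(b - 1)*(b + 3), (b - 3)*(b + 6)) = b - 3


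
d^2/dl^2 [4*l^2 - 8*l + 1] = 8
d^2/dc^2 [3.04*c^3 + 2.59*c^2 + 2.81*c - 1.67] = 18.24*c + 5.18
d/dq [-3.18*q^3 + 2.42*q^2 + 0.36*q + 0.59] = -9.54*q^2 + 4.84*q + 0.36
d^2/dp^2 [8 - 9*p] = 0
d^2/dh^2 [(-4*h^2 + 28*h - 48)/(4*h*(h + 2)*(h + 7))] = 2*(-h^6 + 21*h^5 + 159*h^4 - 269*h^3 - 3420*h^2 - 4536*h - 2352)/(h^3*(h^6 + 27*h^5 + 285*h^4 + 1485*h^3 + 3990*h^2 + 5292*h + 2744))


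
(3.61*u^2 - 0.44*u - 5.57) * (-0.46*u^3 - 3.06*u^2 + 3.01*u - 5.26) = -1.6606*u^5 - 10.8442*u^4 + 14.7747*u^3 - 3.2688*u^2 - 14.4513*u + 29.2982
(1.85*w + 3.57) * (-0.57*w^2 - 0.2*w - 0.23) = -1.0545*w^3 - 2.4049*w^2 - 1.1395*w - 0.8211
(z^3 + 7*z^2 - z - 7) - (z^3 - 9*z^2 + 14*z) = 16*z^2 - 15*z - 7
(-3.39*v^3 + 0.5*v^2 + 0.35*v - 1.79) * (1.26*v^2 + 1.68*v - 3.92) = -4.2714*v^5 - 5.0652*v^4 + 14.5698*v^3 - 3.6274*v^2 - 4.3792*v + 7.0168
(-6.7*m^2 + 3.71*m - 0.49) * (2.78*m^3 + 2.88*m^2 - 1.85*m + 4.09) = -18.626*m^5 - 8.9822*m^4 + 21.7176*m^3 - 35.6777*m^2 + 16.0804*m - 2.0041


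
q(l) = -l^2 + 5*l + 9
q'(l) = 5 - 2*l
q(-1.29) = 0.89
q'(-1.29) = 7.58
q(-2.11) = -6.00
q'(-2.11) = 9.22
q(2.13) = 15.11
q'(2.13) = 0.74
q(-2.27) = -7.50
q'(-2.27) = 9.54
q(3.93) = 13.21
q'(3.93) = -2.86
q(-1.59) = -1.48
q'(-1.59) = 8.18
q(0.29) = 10.37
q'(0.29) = 4.42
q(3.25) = 14.69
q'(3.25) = -1.50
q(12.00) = -75.00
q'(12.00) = -19.00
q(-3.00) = -15.00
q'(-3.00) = 11.00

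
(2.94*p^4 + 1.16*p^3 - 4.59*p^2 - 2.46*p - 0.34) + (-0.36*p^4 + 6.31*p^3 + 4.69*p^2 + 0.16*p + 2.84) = 2.58*p^4 + 7.47*p^3 + 0.100000000000001*p^2 - 2.3*p + 2.5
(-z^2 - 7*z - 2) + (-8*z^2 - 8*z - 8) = -9*z^2 - 15*z - 10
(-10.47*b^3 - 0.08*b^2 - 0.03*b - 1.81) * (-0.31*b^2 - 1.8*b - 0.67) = 3.2457*b^5 + 18.8708*b^4 + 7.1682*b^3 + 0.6687*b^2 + 3.2781*b + 1.2127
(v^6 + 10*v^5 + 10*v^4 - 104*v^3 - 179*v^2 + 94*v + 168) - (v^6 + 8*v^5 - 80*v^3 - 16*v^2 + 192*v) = 2*v^5 + 10*v^4 - 24*v^3 - 163*v^2 - 98*v + 168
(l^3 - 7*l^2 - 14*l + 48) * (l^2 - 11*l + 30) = l^5 - 18*l^4 + 93*l^3 - 8*l^2 - 948*l + 1440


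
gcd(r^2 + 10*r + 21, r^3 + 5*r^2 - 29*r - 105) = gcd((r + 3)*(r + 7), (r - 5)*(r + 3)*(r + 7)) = r^2 + 10*r + 21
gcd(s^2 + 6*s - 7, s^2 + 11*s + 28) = s + 7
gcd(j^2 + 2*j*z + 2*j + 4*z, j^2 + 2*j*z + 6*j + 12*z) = j + 2*z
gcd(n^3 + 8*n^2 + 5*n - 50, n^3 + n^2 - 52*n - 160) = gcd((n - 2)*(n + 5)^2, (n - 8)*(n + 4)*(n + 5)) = n + 5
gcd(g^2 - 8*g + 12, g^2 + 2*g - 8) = g - 2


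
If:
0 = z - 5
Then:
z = 5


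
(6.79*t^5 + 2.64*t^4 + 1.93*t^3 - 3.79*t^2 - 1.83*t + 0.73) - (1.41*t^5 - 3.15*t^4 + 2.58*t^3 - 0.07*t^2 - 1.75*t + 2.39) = 5.38*t^5 + 5.79*t^4 - 0.65*t^3 - 3.72*t^2 - 0.0800000000000001*t - 1.66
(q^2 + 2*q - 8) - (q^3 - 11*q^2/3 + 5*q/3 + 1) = -q^3 + 14*q^2/3 + q/3 - 9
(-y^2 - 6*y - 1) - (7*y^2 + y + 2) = -8*y^2 - 7*y - 3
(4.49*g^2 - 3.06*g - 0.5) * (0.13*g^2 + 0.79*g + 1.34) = 0.5837*g^4 + 3.1493*g^3 + 3.5342*g^2 - 4.4954*g - 0.67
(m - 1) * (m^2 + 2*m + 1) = m^3 + m^2 - m - 1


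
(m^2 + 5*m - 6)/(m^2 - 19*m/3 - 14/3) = 3*(-m^2 - 5*m + 6)/(-3*m^2 + 19*m + 14)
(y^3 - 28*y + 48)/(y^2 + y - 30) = (y^2 - 6*y + 8)/(y - 5)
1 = 1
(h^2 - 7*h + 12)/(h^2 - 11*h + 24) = (h - 4)/(h - 8)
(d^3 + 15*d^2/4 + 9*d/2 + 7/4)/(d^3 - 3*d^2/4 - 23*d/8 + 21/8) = 2*(d^2 + 2*d + 1)/(2*d^2 - 5*d + 3)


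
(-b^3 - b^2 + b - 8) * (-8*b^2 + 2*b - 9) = 8*b^5 + 6*b^4 - b^3 + 75*b^2 - 25*b + 72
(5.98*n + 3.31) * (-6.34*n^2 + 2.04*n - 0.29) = -37.9132*n^3 - 8.7862*n^2 + 5.0182*n - 0.9599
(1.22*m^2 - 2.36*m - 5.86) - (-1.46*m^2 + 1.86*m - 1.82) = 2.68*m^2 - 4.22*m - 4.04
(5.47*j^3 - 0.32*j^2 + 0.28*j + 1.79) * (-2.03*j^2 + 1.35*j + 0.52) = -11.1041*j^5 + 8.0341*j^4 + 1.844*j^3 - 3.4221*j^2 + 2.5621*j + 0.9308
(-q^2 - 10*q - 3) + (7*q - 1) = -q^2 - 3*q - 4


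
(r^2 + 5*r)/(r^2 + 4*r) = (r + 5)/(r + 4)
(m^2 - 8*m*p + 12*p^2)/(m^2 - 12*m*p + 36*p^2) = (-m + 2*p)/(-m + 6*p)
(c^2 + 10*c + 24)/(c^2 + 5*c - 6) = (c + 4)/(c - 1)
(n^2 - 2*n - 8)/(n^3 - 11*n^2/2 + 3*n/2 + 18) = 2*(n + 2)/(2*n^2 - 3*n - 9)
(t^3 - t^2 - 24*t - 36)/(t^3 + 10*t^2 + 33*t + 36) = (t^2 - 4*t - 12)/(t^2 + 7*t + 12)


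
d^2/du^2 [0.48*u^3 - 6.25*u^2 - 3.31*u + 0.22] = 2.88*u - 12.5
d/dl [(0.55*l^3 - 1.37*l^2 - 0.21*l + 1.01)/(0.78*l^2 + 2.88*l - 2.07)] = (0.429*l^4 + 3.168*l^3 - 7.1973*l^2 + 4.0962*l - 2.4741)/(0.6084*l^4 + 4.4928*l^3 + 5.0652*l^2 - 11.9232*l + 4.2849)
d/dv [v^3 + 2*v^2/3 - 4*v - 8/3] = 3*v^2 + 4*v/3 - 4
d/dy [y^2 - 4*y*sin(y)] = -4*y*cos(y) + 2*y - 4*sin(y)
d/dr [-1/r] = r^(-2)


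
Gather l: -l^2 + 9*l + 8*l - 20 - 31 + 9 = -l^2 + 17*l - 42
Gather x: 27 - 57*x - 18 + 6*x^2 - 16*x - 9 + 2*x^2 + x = 8*x^2 - 72*x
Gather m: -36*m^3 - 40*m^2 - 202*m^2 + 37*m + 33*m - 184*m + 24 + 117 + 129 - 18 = -36*m^3 - 242*m^2 - 114*m + 252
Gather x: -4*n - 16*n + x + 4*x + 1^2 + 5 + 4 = -20*n + 5*x + 10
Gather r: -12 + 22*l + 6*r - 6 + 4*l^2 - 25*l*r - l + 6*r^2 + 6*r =4*l^2 + 21*l + 6*r^2 + r*(12 - 25*l) - 18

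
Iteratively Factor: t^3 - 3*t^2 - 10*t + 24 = (t - 4)*(t^2 + t - 6) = (t - 4)*(t + 3)*(t - 2)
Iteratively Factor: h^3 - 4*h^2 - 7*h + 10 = (h + 2)*(h^2 - 6*h + 5) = (h - 1)*(h + 2)*(h - 5)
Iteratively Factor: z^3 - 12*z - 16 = (z + 2)*(z^2 - 2*z - 8) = (z - 4)*(z + 2)*(z + 2)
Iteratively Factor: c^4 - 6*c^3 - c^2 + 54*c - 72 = (c - 2)*(c^3 - 4*c^2 - 9*c + 36) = (c - 3)*(c - 2)*(c^2 - c - 12) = (c - 4)*(c - 3)*(c - 2)*(c + 3)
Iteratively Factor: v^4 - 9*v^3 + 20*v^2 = (v)*(v^3 - 9*v^2 + 20*v) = v*(v - 4)*(v^2 - 5*v) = v*(v - 5)*(v - 4)*(v)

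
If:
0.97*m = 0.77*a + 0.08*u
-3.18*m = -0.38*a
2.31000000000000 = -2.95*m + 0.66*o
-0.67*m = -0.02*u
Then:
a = 0.00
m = 0.00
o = 3.50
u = 0.00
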